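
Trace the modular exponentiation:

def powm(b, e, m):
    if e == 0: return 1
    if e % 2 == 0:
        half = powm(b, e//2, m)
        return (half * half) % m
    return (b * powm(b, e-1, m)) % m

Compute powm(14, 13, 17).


powm(14, 13, 17): e is odd, compute powm(14, 12, 17)
  powm(14, 12, 17): e is even, compute powm(14, 6, 17)
    powm(14, 6, 17): e is even, compute powm(14, 3, 17)
      powm(14, 3, 17): e is odd, compute powm(14, 2, 17)
        powm(14, 2, 17): e is even, compute powm(14, 1, 17)
          powm(14, 1, 17): e is odd, compute powm(14, 0, 17)
          powm(14, 0, 17) = 1
          (14 * 1) % 17 = 14
        half=14, (14*14) % 17 = 9
      (14 * 9) % 17 = 7
    half=7, (7*7) % 17 = 15
  half=15, (15*15) % 17 = 4
(14 * 4) % 17 = 5

5


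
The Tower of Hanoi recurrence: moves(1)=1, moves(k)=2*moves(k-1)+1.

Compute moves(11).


moves(11) = 2 * moves(10) + 1
moves(10) = 2 * moves(9) + 1
moves(9) = 2 * moves(8) + 1
moves(8) = 2 * moves(7) + 1
moves(7) = 2 * moves(6) + 1
moves(6) = 2 * moves(5) + 1
moves(5) = 2 * moves(4) + 1
moves(4) = 2 * moves(3) + 1
moves(3) = 2 * moves(2) + 1
moves(2) = 2 * moves(1) + 1
moves(1) = 1  (base case)
moves(2) = 2 * 1 + 1 = 3
moves(3) = 2 * 3 + 1 = 7
moves(4) = 2 * 7 + 1 = 15
moves(5) = 2 * 15 + 1 = 31
moves(6) = 2 * 31 + 1 = 63
moves(7) = 2 * 63 + 1 = 127
moves(8) = 2 * 127 + 1 = 255
moves(9) = 2 * 255 + 1 = 511
moves(10) = 2 * 511 + 1 = 1023
moves(11) = 2 * 1023 + 1 = 2047

2047


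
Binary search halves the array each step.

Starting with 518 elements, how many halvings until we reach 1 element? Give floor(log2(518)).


518 / 2 = 259
259 / 2 = 129
129 / 2 = 64
64 / 2 = 32
32 / 2 = 16
16 / 2 = 8
8 / 2 = 4
4 / 2 = 2
2 / 2 = 1
Reached 1 after 9 halvings

9


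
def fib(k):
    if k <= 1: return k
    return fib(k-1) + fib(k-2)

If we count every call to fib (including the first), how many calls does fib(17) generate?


Let C(n) = total calls for fib(n)
C(0) = 1, C(1) = 1
C(2) = 1 + C(1) + C(0) = 1 + 1 + 1 = 3
C(3) = 1 + C(2) + C(1) = 1 + 3 + 1 = 5
C(4) = 1 + C(3) + C(2) = 1 + 5 + 3 = 9
C(5) = 1 + C(4) + C(3) = 1 + 9 + 5 = 15
C(6) = 1 + C(5) + C(4) = 1 + 15 + 9 = 25
C(7) = 1 + C(6) + C(5) = 1 + 25 + 15 = 41
C(8) = 1 + C(7) + C(6) = 1 + 41 + 25 = 67
C(9) = 1 + C(8) + C(7) = 1 + 67 + 41 = 109
C(10) = 1 + C(9) + C(8) = 1 + 109 + 67 = 177
C(11) = 1 + C(10) + C(9) = 1 + 177 + 109 = 287
C(12) = 1 + C(11) + C(10) = 1 + 287 + 177 = 465
C(13) = 1 + C(12) + C(11) = 1 + 465 + 287 = 753
C(14) = 1 + C(13) + C(12) = 1 + 753 + 465 = 1219
C(15) = 1 + C(14) + C(13) = 1 + 1219 + 753 = 1973
C(16) = 1 + C(15) + C(14) = 1 + 1973 + 1219 = 3193
C(17) = 1 + C(16) + C(15) = 1 + 3193 + 1973 = 5167

5167


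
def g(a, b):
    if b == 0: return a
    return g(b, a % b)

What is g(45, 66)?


g(45, 66) = g(66, 45)
g(66, 45) = g(45, 21)
g(45, 21) = g(21, 3)
g(21, 3) = g(3, 0)
g(3, 0) = 3  (base case)

3


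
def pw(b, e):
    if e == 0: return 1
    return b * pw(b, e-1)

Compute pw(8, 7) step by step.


pw(8, 7)
= 8 * pw(8, 6)
= 8 * 8 * pw(8, 5)
= 8 * 8 * 8 * pw(8, 4)
= 8 * 8 * 8 * 8 * pw(8, 3)
= 8 * 8 * 8 * 8 * 8 * pw(8, 2)
= 8 * 8 * 8 * 8 * 8 * 8 * pw(8, 1)
= 8 * 8 * 8 * 8 * 8 * 8 * 8 * pw(8, 0)
= 8 * 8 * 8 * 8 * 8 * 8 * 8 * 1
= 2097152

2097152


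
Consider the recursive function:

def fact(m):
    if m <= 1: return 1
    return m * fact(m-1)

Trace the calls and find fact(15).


fact(15)
= 15 * fact(14)
= 15 * 14 * fact(13)
= 15 * 14 * 13 * fact(12)
= 15 * 14 * 13 * 12 * fact(11)
= 15 * 14 * 13 * 12 * 11 * fact(10)
= 15 * 14 * 13 * 12 * 11 * 10 * fact(9)
= 15 * 14 * 13 * 12 * 11 * 10 * 9 * fact(8)
= 15 * 14 * 13 * 12 * 11 * 10 * 9 * 8 * fact(7)
= 15 * 14 * 13 * 12 * 11 * 10 * 9 * 8 * 7 * fact(6)
= 15 * 14 * 13 * 12 * 11 * 10 * 9 * 8 * 7 * 6 * fact(5)
= 15 * 14 * 13 * 12 * 11 * 10 * 9 * 8 * 7 * 6 * 5 * fact(4)
= 15 * 14 * 13 * 12 * 11 * 10 * 9 * 8 * 7 * 6 * 5 * 4 * fact(3)
= 15 * 14 * 13 * 12 * 11 * 10 * 9 * 8 * 7 * 6 * 5 * 4 * 3 * fact(2)
= 15 * 14 * 13 * 12 * 11 * 10 * 9 * 8 * 7 * 6 * 5 * 4 * 3 * 2 * fact(1)
= 15 * 14 * 13 * 12 * 11 * 10 * 9 * 8 * 7 * 6 * 5 * 4 * 3 * 2 * 1
= 1307674368000

1307674368000


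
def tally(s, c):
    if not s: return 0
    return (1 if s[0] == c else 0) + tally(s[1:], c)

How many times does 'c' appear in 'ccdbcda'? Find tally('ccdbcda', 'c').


s[0]='c' == 'c' -> 1
s[0]='c' == 'c' -> 1
s[0]='d' != 'c' -> 0
s[0]='b' != 'c' -> 0
s[0]='c' == 'c' -> 1
s[0]='d' != 'c' -> 0
s[0]='a' != 'c' -> 0
Sum: 1 + 1 + 0 + 0 + 1 + 0 + 0 = 3

3


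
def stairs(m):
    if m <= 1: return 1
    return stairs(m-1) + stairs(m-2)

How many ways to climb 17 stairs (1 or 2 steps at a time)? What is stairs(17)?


Building up from base cases:
stairs(0) = 1
stairs(1) = 1
stairs(2) = stairs(1) + stairs(0) = 1 + 1 = 2
stairs(3) = stairs(2) + stairs(1) = 2 + 1 = 3
stairs(4) = stairs(3) + stairs(2) = 3 + 2 = 5
stairs(5) = stairs(4) + stairs(3) = 5 + 3 = 8
stairs(6) = stairs(5) + stairs(4) = 8 + 5 = 13
stairs(7) = stairs(6) + stairs(5) = 13 + 8 = 21
stairs(8) = stairs(7) + stairs(6) = 21 + 13 = 34
stairs(9) = stairs(8) + stairs(7) = 34 + 21 = 55
stairs(10) = stairs(9) + stairs(8) = 55 + 34 = 89
stairs(11) = stairs(10) + stairs(9) = 89 + 55 = 144
stairs(12) = stairs(11) + stairs(10) = 144 + 89 = 233
stairs(13) = stairs(12) + stairs(11) = 233 + 144 = 377
stairs(14) = stairs(13) + stairs(12) = 377 + 233 = 610
stairs(15) = stairs(14) + stairs(13) = 610 + 377 = 987
stairs(16) = stairs(15) + stairs(14) = 987 + 610 = 1597
stairs(17) = stairs(16) + stairs(15) = 1597 + 987 = 2584

2584


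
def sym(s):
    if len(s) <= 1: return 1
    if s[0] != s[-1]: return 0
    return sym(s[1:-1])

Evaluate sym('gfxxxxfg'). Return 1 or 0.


sym('gfxxxxfg'): s[0]='g' == s[-1]='g' -> check sym('fxxxxf')
sym('fxxxxf'): s[0]='f' == s[-1]='f' -> check sym('xxxx')
sym('xxxx'): s[0]='x' == s[-1]='x' -> check sym('xx')
sym('xx'): s[0]='x' == s[-1]='x' -> check sym('')
sym(''): len <= 1 -> return 1  (base case)
Result: 1 (palindrome)

1


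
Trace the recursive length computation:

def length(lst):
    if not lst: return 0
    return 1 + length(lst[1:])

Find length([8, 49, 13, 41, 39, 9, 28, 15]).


length([8, 49, 13, 41, 39, 9, 28, 15]) = 1 + length([49, 13, 41, 39, 9, 28, 15])
length([49, 13, 41, 39, 9, 28, 15]) = 1 + length([13, 41, 39, 9, 28, 15])
length([13, 41, 39, 9, 28, 15]) = 1 + length([41, 39, 9, 28, 15])
length([41, 39, 9, 28, 15]) = 1 + length([39, 9, 28, 15])
length([39, 9, 28, 15]) = 1 + length([9, 28, 15])
length([9, 28, 15]) = 1 + length([28, 15])
length([28, 15]) = 1 + length([15])
length([15]) = 1 + length([])
length([]) = 0  (base case)
Unwinding: 1 + 1 + 1 + 1 + 1 + 1 + 1 + 1 + 0 = 8

8


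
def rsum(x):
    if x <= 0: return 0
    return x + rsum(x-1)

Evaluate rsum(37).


rsum(37)
= 37 + 36 + 35 + 34 + 33 + 32 + 31 + 30 + 29 + 28 + 27 + 26 + 25 + 24 + 23 + 22 + 21 + 20 + 19 + 18 + 17 + 16 + 15 + 14 + 13 + 12 + 11 + 10 + 9 + 8 + 7 + 6 + 5 + 4 + 3 + 2 + 1 + rsum(0)
= 37 + 36 + 35 + 34 + 33 + 32 + 31 + 30 + 29 + 28 + 27 + 26 + 25 + 24 + 23 + 22 + 21 + 20 + 19 + 18 + 17 + 16 + 15 + 14 + 13 + 12 + 11 + 10 + 9 + 8 + 7 + 6 + 5 + 4 + 3 + 2 + 1 + 0
= 703

703


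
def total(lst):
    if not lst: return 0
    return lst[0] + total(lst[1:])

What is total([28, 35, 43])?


total([28, 35, 43]) = 28 + total([35, 43])
total([35, 43]) = 35 + total([43])
total([43]) = 43 + total([])
total([]) = 0  (base case)
Total: 28 + 35 + 43 + 0 = 106

106


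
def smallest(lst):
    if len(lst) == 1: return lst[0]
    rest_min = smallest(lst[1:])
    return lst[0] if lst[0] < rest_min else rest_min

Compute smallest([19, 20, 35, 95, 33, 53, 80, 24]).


smallest([19, 20, 35, 95, 33, 53, 80, 24]): compare 19 with smallest([20, 35, 95, 33, 53, 80, 24])
smallest([20, 35, 95, 33, 53, 80, 24]): compare 20 with smallest([35, 95, 33, 53, 80, 24])
smallest([35, 95, 33, 53, 80, 24]): compare 35 with smallest([95, 33, 53, 80, 24])
smallest([95, 33, 53, 80, 24]): compare 95 with smallest([33, 53, 80, 24])
smallest([33, 53, 80, 24]): compare 33 with smallest([53, 80, 24])
smallest([53, 80, 24]): compare 53 with smallest([80, 24])
smallest([80, 24]): compare 80 with smallest([24])
smallest([24]) = 24  (base case)
Compare 80 with 24 -> 24
Compare 53 with 24 -> 24
Compare 33 with 24 -> 24
Compare 95 with 24 -> 24
Compare 35 with 24 -> 24
Compare 20 with 24 -> 20
Compare 19 with 20 -> 19

19


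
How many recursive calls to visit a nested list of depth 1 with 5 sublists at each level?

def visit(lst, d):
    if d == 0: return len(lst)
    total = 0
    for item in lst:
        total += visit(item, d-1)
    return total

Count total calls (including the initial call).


At depth 0 (root): 1 call
At depth 1: each of 1 parents calls visit on 5 children = 5 calls
Total: 1 + 5 = 6

6


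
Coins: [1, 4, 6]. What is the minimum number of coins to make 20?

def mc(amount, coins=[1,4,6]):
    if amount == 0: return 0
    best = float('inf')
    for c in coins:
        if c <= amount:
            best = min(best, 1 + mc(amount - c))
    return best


Building up with DP:
mc(0) = 0
mc(1) = min(1+mc(0)=1+0=1) = 1
mc(2) = min(1+mc(1)=1+1=2) = 2
mc(3) = min(1+mc(2)=1+2=3) = 3
mc(4) = min(1+mc(3)=1+3=4, 1+mc(0)=1+0=1) = 1
mc(5) = min(1+mc(4)=1+1=2, 1+mc(1)=1+1=2) = 2
mc(6) = min(1+mc(5)=1+2=3, 1+mc(2)=1+2=3, 1+mc(0)=1+0=1) = 1
mc(7) = min(1+mc(6)=1+1=2, 1+mc(3)=1+3=4, 1+mc(1)=1+1=2) = 2
mc(8) = min(1+mc(7)=1+2=3, 1+mc(4)=1+1=2, 1+mc(2)=1+2=3) = 2
mc(9) = min(1+mc(8)=1+2=3, 1+mc(5)=1+2=3, 1+mc(3)=1+3=4) = 3
mc(10) = min(1+mc(9)=1+3=4, 1+mc(6)=1+1=2, 1+mc(4)=1+1=2) = 2
mc(11) = min(1+mc(10)=1+2=3, 1+mc(7)=1+2=3, 1+mc(5)=1+2=3) = 3
mc(12) = min(1+mc(11)=1+3=4, 1+mc(8)=1+2=3, 1+mc(6)=1+1=2) = 2
mc(13) = min(1+mc(12)=1+2=3, 1+mc(9)=1+3=4, 1+mc(7)=1+2=3) = 3
mc(14) = min(1+mc(13)=1+3=4, 1+mc(10)=1+2=3, 1+mc(8)=1+2=3) = 3
mc(15) = min(1+mc(14)=1+3=4, 1+mc(11)=1+3=4, 1+mc(9)=1+3=4) = 4
mc(16) = min(1+mc(15)=1+4=5, 1+mc(12)=1+2=3, 1+mc(10)=1+2=3) = 3
mc(17) = min(1+mc(16)=1+3=4, 1+mc(13)=1+3=4, 1+mc(11)=1+3=4) = 4
mc(18) = min(1+mc(17)=1+4=5, 1+mc(14)=1+3=4, 1+mc(12)=1+2=3) = 3
mc(19) = min(1+mc(18)=1+3=4, 1+mc(15)=1+4=5, 1+mc(13)=1+3=4) = 4
mc(20) = min(1+mc(19)=1+4=5, 1+mc(16)=1+3=4, 1+mc(14)=1+3=4) = 4

4


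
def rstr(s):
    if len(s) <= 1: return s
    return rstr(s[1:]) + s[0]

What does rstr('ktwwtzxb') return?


rstr('ktwwtzxb') = rstr('twwtzxb') + 'k'
rstr('twwtzxb') = rstr('wwtzxb') + 't'
rstr('wwtzxb') = rstr('wtzxb') + 'w'
rstr('wtzxb') = rstr('tzxb') + 'w'
rstr('tzxb') = rstr('zxb') + 't'
rstr('zxb') = rstr('xb') + 'z'
rstr('xb') = rstr('b') + 'x'
rstr('b') = 'b'  (base case)
Concatenating: 'b' + 'x' + 'z' + 't' + 'w' + 'w' + 't' + 'k' = 'bxztwwtk'

bxztwwtk


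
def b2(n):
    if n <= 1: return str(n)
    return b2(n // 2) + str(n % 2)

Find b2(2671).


b2(2671) = b2(1335) + '1'
b2(1335) = b2(667) + '1'
b2(667) = b2(333) + '1'
b2(333) = b2(166) + '1'
b2(166) = b2(83) + '0'
b2(83) = b2(41) + '1'
b2(41) = b2(20) + '1'
b2(20) = b2(10) + '0'
b2(10) = b2(5) + '0'
b2(5) = b2(2) + '1'
b2(2) = b2(1) + '0'
b2(1) = '1'  (base case)
Concatenating: '1' + '0' + '1' + '0' + '0' + '1' + '1' + '0' + '1' + '1' + '1' + '1' = '101001101111'

101001101111


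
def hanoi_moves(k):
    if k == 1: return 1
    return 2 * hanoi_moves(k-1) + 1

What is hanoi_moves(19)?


hanoi_moves(19) = 2 * hanoi_moves(18) + 1
hanoi_moves(18) = 2 * hanoi_moves(17) + 1
hanoi_moves(17) = 2 * hanoi_moves(16) + 1
hanoi_moves(16) = 2 * hanoi_moves(15) + 1
hanoi_moves(15) = 2 * hanoi_moves(14) + 1
hanoi_moves(14) = 2 * hanoi_moves(13) + 1
hanoi_moves(13) = 2 * hanoi_moves(12) + 1
hanoi_moves(12) = 2 * hanoi_moves(11) + 1
hanoi_moves(11) = 2 * hanoi_moves(10) + 1
hanoi_moves(10) = 2 * hanoi_moves(9) + 1
hanoi_moves(9) = 2 * hanoi_moves(8) + 1
hanoi_moves(8) = 2 * hanoi_moves(7) + 1
hanoi_moves(7) = 2 * hanoi_moves(6) + 1
hanoi_moves(6) = 2 * hanoi_moves(5) + 1
hanoi_moves(5) = 2 * hanoi_moves(4) + 1
hanoi_moves(4) = 2 * hanoi_moves(3) + 1
hanoi_moves(3) = 2 * hanoi_moves(2) + 1
hanoi_moves(2) = 2 * hanoi_moves(1) + 1
hanoi_moves(1) = 1  (base case)
hanoi_moves(2) = 2 * 1 + 1 = 3
hanoi_moves(3) = 2 * 3 + 1 = 7
hanoi_moves(4) = 2 * 7 + 1 = 15
hanoi_moves(5) = 2 * 15 + 1 = 31
hanoi_moves(6) = 2 * 31 + 1 = 63
hanoi_moves(7) = 2 * 63 + 1 = 127
hanoi_moves(8) = 2 * 127 + 1 = 255
hanoi_moves(9) = 2 * 255 + 1 = 511
hanoi_moves(10) = 2 * 511 + 1 = 1023
hanoi_moves(11) = 2 * 1023 + 1 = 2047
hanoi_moves(12) = 2 * 2047 + 1 = 4095
hanoi_moves(13) = 2 * 4095 + 1 = 8191
hanoi_moves(14) = 2 * 8191 + 1 = 16383
hanoi_moves(15) = 2 * 16383 + 1 = 32767
hanoi_moves(16) = 2 * 32767 + 1 = 65535
hanoi_moves(17) = 2 * 65535 + 1 = 131071
hanoi_moves(18) = 2 * 131071 + 1 = 262143
hanoi_moves(19) = 2 * 262143 + 1 = 524287

524287


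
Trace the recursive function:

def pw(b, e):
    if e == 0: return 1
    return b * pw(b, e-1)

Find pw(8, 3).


pw(8, 3)
= 8 * pw(8, 2)
= 8 * 8 * pw(8, 1)
= 8 * 8 * 8 * pw(8, 0)
= 8 * 8 * 8 * 1
= 512

512


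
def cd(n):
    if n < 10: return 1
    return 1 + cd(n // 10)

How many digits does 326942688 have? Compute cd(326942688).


cd(326942688) = 1 + cd(32694268)
cd(32694268) = 1 + cd(3269426)
cd(3269426) = 1 + cd(326942)
cd(326942) = 1 + cd(32694)
cd(32694) = 1 + cd(3269)
cd(3269) = 1 + cd(326)
cd(326) = 1 + cd(32)
cd(32) = 1 + cd(3)
cd(3) = 1  (base case: 3 < 10)
Unwinding: 1 + 1 + 1 + 1 + 1 + 1 + 1 + 1 + 1 = 9

9


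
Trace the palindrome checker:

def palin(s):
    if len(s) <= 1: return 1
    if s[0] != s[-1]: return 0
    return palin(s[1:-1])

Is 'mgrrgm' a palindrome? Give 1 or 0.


palin('mgrrgm'): s[0]='m' == s[-1]='m' -> check palin('grrg')
palin('grrg'): s[0]='g' == s[-1]='g' -> check palin('rr')
palin('rr'): s[0]='r' == s[-1]='r' -> check palin('')
palin(''): len <= 1 -> return 1  (base case)
Result: 1 (palindrome)

1


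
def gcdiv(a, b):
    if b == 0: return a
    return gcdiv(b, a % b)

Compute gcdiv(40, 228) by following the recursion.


gcdiv(40, 228) = gcdiv(228, 40)
gcdiv(228, 40) = gcdiv(40, 28)
gcdiv(40, 28) = gcdiv(28, 12)
gcdiv(28, 12) = gcdiv(12, 4)
gcdiv(12, 4) = gcdiv(4, 0)
gcdiv(4, 0) = 4  (base case)

4


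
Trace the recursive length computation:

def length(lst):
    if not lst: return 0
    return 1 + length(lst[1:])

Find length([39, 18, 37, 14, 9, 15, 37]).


length([39, 18, 37, 14, 9, 15, 37]) = 1 + length([18, 37, 14, 9, 15, 37])
length([18, 37, 14, 9, 15, 37]) = 1 + length([37, 14, 9, 15, 37])
length([37, 14, 9, 15, 37]) = 1 + length([14, 9, 15, 37])
length([14, 9, 15, 37]) = 1 + length([9, 15, 37])
length([9, 15, 37]) = 1 + length([15, 37])
length([15, 37]) = 1 + length([37])
length([37]) = 1 + length([])
length([]) = 0  (base case)
Unwinding: 1 + 1 + 1 + 1 + 1 + 1 + 1 + 0 = 7

7


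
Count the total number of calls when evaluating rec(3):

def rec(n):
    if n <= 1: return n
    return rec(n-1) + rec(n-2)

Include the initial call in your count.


Let C(n) = total calls for rec(n)
C(0) = 1, C(1) = 1
C(2) = 1 + C(1) + C(0) = 1 + 1 + 1 = 3
C(3) = 1 + C(2) + C(1) = 1 + 3 + 1 = 5

5


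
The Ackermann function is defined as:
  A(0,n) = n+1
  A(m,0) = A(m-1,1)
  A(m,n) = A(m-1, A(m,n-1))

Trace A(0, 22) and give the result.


A(0, 22) = 23
Result: A(0, 22) = 23

23


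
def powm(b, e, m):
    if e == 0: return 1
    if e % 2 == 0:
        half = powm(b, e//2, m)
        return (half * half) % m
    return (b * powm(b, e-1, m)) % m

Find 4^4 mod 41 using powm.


powm(4, 4, 41): e is even, compute powm(4, 2, 41)
  powm(4, 2, 41): e is even, compute powm(4, 1, 41)
    powm(4, 1, 41): e is odd, compute powm(4, 0, 41)
      powm(4, 0, 41) = 1
    (4 * 1) % 41 = 4
  half=4, (4*4) % 41 = 16
half=16, (16*16) % 41 = 10

10


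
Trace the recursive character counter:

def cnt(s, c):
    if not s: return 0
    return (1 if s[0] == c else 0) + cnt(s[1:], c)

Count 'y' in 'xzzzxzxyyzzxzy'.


s[0]='x' != 'y' -> 0
s[0]='z' != 'y' -> 0
s[0]='z' != 'y' -> 0
s[0]='z' != 'y' -> 0
s[0]='x' != 'y' -> 0
s[0]='z' != 'y' -> 0
s[0]='x' != 'y' -> 0
s[0]='y' == 'y' -> 1
s[0]='y' == 'y' -> 1
s[0]='z' != 'y' -> 0
s[0]='z' != 'y' -> 0
s[0]='x' != 'y' -> 0
s[0]='z' != 'y' -> 0
s[0]='y' == 'y' -> 1
Sum: 0 + 0 + 0 + 0 + 0 + 0 + 0 + 1 + 1 + 0 + 0 + 0 + 0 + 1 = 3

3


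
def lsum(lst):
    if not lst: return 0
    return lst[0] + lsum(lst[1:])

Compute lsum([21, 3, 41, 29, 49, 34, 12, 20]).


lsum([21, 3, 41, 29, 49, 34, 12, 20]) = 21 + lsum([3, 41, 29, 49, 34, 12, 20])
lsum([3, 41, 29, 49, 34, 12, 20]) = 3 + lsum([41, 29, 49, 34, 12, 20])
lsum([41, 29, 49, 34, 12, 20]) = 41 + lsum([29, 49, 34, 12, 20])
lsum([29, 49, 34, 12, 20]) = 29 + lsum([49, 34, 12, 20])
lsum([49, 34, 12, 20]) = 49 + lsum([34, 12, 20])
lsum([34, 12, 20]) = 34 + lsum([12, 20])
lsum([12, 20]) = 12 + lsum([20])
lsum([20]) = 20 + lsum([])
lsum([]) = 0  (base case)
Total: 21 + 3 + 41 + 29 + 49 + 34 + 12 + 20 + 0 = 209

209


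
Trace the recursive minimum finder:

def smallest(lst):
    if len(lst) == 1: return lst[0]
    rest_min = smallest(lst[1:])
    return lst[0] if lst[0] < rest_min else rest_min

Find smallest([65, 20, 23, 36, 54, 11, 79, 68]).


smallest([65, 20, 23, 36, 54, 11, 79, 68]): compare 65 with smallest([20, 23, 36, 54, 11, 79, 68])
smallest([20, 23, 36, 54, 11, 79, 68]): compare 20 with smallest([23, 36, 54, 11, 79, 68])
smallest([23, 36, 54, 11, 79, 68]): compare 23 with smallest([36, 54, 11, 79, 68])
smallest([36, 54, 11, 79, 68]): compare 36 with smallest([54, 11, 79, 68])
smallest([54, 11, 79, 68]): compare 54 with smallest([11, 79, 68])
smallest([11, 79, 68]): compare 11 with smallest([79, 68])
smallest([79, 68]): compare 79 with smallest([68])
smallest([68]) = 68  (base case)
Compare 79 with 68 -> 68
Compare 11 with 68 -> 11
Compare 54 with 11 -> 11
Compare 36 with 11 -> 11
Compare 23 with 11 -> 11
Compare 20 with 11 -> 11
Compare 65 with 11 -> 11

11


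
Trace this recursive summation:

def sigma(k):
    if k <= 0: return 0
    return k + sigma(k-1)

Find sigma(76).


sigma(76)
= 76 + 75 + 74 + 73 + 72 + 71 + 70 + 69 + 68 + 67 + 66 + 65 + 64 + 63 + 62 + 61 + 60 + 59 + 58 + 57 + 56 + 55 + 54 + 53 + 52 + 51 + 50 + 49 + 48 + 47 + 46 + 45 + 44 + 43 + 42 + 41 + 40 + 39 + 38 + 37 + 36 + 35 + 34 + 33 + 32 + 31 + 30 + 29 + 28 + 27 + 26 + 25 + 24 + 23 + 22 + 21 + 20 + 19 + 18 + 17 + 16 + 15 + 14 + 13 + 12 + 11 + 10 + 9 + 8 + 7 + 6 + 5 + 4 + 3 + 2 + 1 + sigma(0)
= 76 + 75 + 74 + 73 + 72 + 71 + 70 + 69 + 68 + 67 + 66 + 65 + 64 + 63 + 62 + 61 + 60 + 59 + 58 + 57 + 56 + 55 + 54 + 53 + 52 + 51 + 50 + 49 + 48 + 47 + 46 + 45 + 44 + 43 + 42 + 41 + 40 + 39 + 38 + 37 + 36 + 35 + 34 + 33 + 32 + 31 + 30 + 29 + 28 + 27 + 26 + 25 + 24 + 23 + 22 + 21 + 20 + 19 + 18 + 17 + 16 + 15 + 14 + 13 + 12 + 11 + 10 + 9 + 8 + 7 + 6 + 5 + 4 + 3 + 2 + 1 + 0
= 2926

2926


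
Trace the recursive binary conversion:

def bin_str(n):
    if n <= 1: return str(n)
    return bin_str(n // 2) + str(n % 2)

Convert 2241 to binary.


bin_str(2241) = bin_str(1120) + '1'
bin_str(1120) = bin_str(560) + '0'
bin_str(560) = bin_str(280) + '0'
bin_str(280) = bin_str(140) + '0'
bin_str(140) = bin_str(70) + '0'
bin_str(70) = bin_str(35) + '0'
bin_str(35) = bin_str(17) + '1'
bin_str(17) = bin_str(8) + '1'
bin_str(8) = bin_str(4) + '0'
bin_str(4) = bin_str(2) + '0'
bin_str(2) = bin_str(1) + '0'
bin_str(1) = '1'  (base case)
Concatenating: '1' + '0' + '0' + '0' + '1' + '1' + '0' + '0' + '0' + '0' + '0' + '1' = '100011000001'

100011000001


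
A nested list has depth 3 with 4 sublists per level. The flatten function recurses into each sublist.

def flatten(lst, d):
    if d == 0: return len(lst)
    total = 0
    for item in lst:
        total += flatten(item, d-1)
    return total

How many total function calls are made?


At depth 0 (root): 1 call
At depth 1: each of 1 parents calls flatten on 4 children = 4 calls
At depth 2: each of 4 parents calls flatten on 4 children = 16 calls
At depth 3: each of 16 parents calls flatten on 4 children = 64 calls
Total: 1 + 4 + 16 + 64 = 85

85


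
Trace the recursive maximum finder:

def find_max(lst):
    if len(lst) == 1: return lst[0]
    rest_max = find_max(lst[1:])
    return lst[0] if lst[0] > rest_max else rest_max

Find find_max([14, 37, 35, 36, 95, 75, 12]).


find_max([14, 37, 35, 36, 95, 75, 12]): compare 14 with find_max([37, 35, 36, 95, 75, 12])
find_max([37, 35, 36, 95, 75, 12]): compare 37 with find_max([35, 36, 95, 75, 12])
find_max([35, 36, 95, 75, 12]): compare 35 with find_max([36, 95, 75, 12])
find_max([36, 95, 75, 12]): compare 36 with find_max([95, 75, 12])
find_max([95, 75, 12]): compare 95 with find_max([75, 12])
find_max([75, 12]): compare 75 with find_max([12])
find_max([12]) = 12  (base case)
Compare 75 with 12 -> 75
Compare 95 with 75 -> 95
Compare 36 with 95 -> 95
Compare 35 with 95 -> 95
Compare 37 with 95 -> 95
Compare 14 with 95 -> 95

95


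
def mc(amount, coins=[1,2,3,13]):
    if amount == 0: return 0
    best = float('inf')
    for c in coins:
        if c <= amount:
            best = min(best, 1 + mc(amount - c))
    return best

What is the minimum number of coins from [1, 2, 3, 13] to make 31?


Building up with DP:
mc(0) = 0
mc(1) = min(1+mc(0)=1+0=1) = 1
mc(2) = min(1+mc(1)=1+1=2, 1+mc(0)=1+0=1) = 1
mc(3) = min(1+mc(2)=1+1=2, 1+mc(1)=1+1=2, 1+mc(0)=1+0=1) = 1
mc(4) = min(1+mc(3)=1+1=2, 1+mc(2)=1+1=2, 1+mc(1)=1+1=2) = 2
mc(5) = min(1+mc(4)=1+2=3, 1+mc(3)=1+1=2, 1+mc(2)=1+1=2) = 2
mc(6) = min(1+mc(5)=1+2=3, 1+mc(4)=1+2=3, 1+mc(3)=1+1=2) = 2
mc(7) = min(1+mc(6)=1+2=3, 1+mc(5)=1+2=3, 1+mc(4)=1+2=3) = 3
mc(8) = min(1+mc(7)=1+3=4, 1+mc(6)=1+2=3, 1+mc(5)=1+2=3) = 3
mc(9) = min(1+mc(8)=1+3=4, 1+mc(7)=1+3=4, 1+mc(6)=1+2=3) = 3
mc(10) = min(1+mc(9)=1+3=4, 1+mc(8)=1+3=4, 1+mc(7)=1+3=4) = 4
mc(11) = min(1+mc(10)=1+4=5, 1+mc(9)=1+3=4, 1+mc(8)=1+3=4) = 4
mc(12) = min(1+mc(11)=1+4=5, 1+mc(10)=1+4=5, 1+mc(9)=1+3=4) = 4
mc(13) = min(1+mc(12)=1+4=5, 1+mc(11)=1+4=5, 1+mc(10)=1+4=5, 1+mc(0)=1+0=1) = 1
mc(14) = min(1+mc(13)=1+1=2, 1+mc(12)=1+4=5, 1+mc(11)=1+4=5, 1+mc(1)=1+1=2) = 2
mc(15) = min(1+mc(14)=1+2=3, 1+mc(13)=1+1=2, 1+mc(12)=1+4=5, 1+mc(2)=1+1=2) = 2
mc(16) = min(1+mc(15)=1+2=3, 1+mc(14)=1+2=3, 1+mc(13)=1+1=2, 1+mc(3)=1+1=2) = 2
mc(17) = min(1+mc(16)=1+2=3, 1+mc(15)=1+2=3, 1+mc(14)=1+2=3, 1+mc(4)=1+2=3) = 3
mc(18) = min(1+mc(17)=1+3=4, 1+mc(16)=1+2=3, 1+mc(15)=1+2=3, 1+mc(5)=1+2=3) = 3
mc(19) = min(1+mc(18)=1+3=4, 1+mc(17)=1+3=4, 1+mc(16)=1+2=3, 1+mc(6)=1+2=3) = 3
mc(20) = min(1+mc(19)=1+3=4, 1+mc(18)=1+3=4, 1+mc(17)=1+3=4, 1+mc(7)=1+3=4) = 4
mc(21) = min(1+mc(20)=1+4=5, 1+mc(19)=1+3=4, 1+mc(18)=1+3=4, 1+mc(8)=1+3=4) = 4
mc(22) = min(1+mc(21)=1+4=5, 1+mc(20)=1+4=5, 1+mc(19)=1+3=4, 1+mc(9)=1+3=4) = 4
mc(23) = min(1+mc(22)=1+4=5, 1+mc(21)=1+4=5, 1+mc(20)=1+4=5, 1+mc(10)=1+4=5) = 5
mc(24) = min(1+mc(23)=1+5=6, 1+mc(22)=1+4=5, 1+mc(21)=1+4=5, 1+mc(11)=1+4=5) = 5
mc(25) = min(1+mc(24)=1+5=6, 1+mc(23)=1+5=6, 1+mc(22)=1+4=5, 1+mc(12)=1+4=5) = 5
mc(26) = min(1+mc(25)=1+5=6, 1+mc(24)=1+5=6, 1+mc(23)=1+5=6, 1+mc(13)=1+1=2) = 2
mc(27) = min(1+mc(26)=1+2=3, 1+mc(25)=1+5=6, 1+mc(24)=1+5=6, 1+mc(14)=1+2=3) = 3
mc(28) = min(1+mc(27)=1+3=4, 1+mc(26)=1+2=3, 1+mc(25)=1+5=6, 1+mc(15)=1+2=3) = 3
mc(29) = min(1+mc(28)=1+3=4, 1+mc(27)=1+3=4, 1+mc(26)=1+2=3, 1+mc(16)=1+2=3) = 3
mc(30) = min(1+mc(29)=1+3=4, 1+mc(28)=1+3=4, 1+mc(27)=1+3=4, 1+mc(17)=1+3=4) = 4
mc(31) = min(1+mc(30)=1+4=5, 1+mc(29)=1+3=4, 1+mc(28)=1+3=4, 1+mc(18)=1+3=4) = 4

4


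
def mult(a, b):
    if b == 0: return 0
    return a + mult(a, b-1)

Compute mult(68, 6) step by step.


mult(68, 6) = 68 + mult(68, 5)
mult(68, 5) = 68 + mult(68, 4)
mult(68, 4) = 68 + mult(68, 3)
mult(68, 3) = 68 + mult(68, 2)
mult(68, 2) = 68 + mult(68, 1)
mult(68, 1) = 68 + mult(68, 0)
mult(68, 0) = 0  (base case)
Total: 68 + 68 + 68 + 68 + 68 + 68 + 0 = 408

408


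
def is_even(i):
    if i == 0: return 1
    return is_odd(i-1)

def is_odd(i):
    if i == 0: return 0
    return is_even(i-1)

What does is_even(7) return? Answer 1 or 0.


is_even(7) = is_odd(6)
is_odd(6) = is_even(5)
is_even(5) = is_odd(4)
is_odd(4) = is_even(3)
is_even(3) = is_odd(2)
is_odd(2) = is_even(1)
is_even(1) = is_odd(0)
is_odd(0) = 0  (base case)
Result: 0

0


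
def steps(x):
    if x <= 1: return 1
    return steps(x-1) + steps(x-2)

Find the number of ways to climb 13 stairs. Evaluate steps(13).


Building up from base cases:
steps(0) = 1
steps(1) = 1
steps(2) = steps(1) + steps(0) = 1 + 1 = 2
steps(3) = steps(2) + steps(1) = 2 + 1 = 3
steps(4) = steps(3) + steps(2) = 3 + 2 = 5
steps(5) = steps(4) + steps(3) = 5 + 3 = 8
steps(6) = steps(5) + steps(4) = 8 + 5 = 13
steps(7) = steps(6) + steps(5) = 13 + 8 = 21
steps(8) = steps(7) + steps(6) = 21 + 13 = 34
steps(9) = steps(8) + steps(7) = 34 + 21 = 55
steps(10) = steps(9) + steps(8) = 55 + 34 = 89
steps(11) = steps(10) + steps(9) = 89 + 55 = 144
steps(12) = steps(11) + steps(10) = 144 + 89 = 233
steps(13) = steps(12) + steps(11) = 233 + 144 = 377

377


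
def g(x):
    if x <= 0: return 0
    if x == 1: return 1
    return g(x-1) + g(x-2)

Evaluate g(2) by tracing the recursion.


Computing g(2) bottom-up:
g(0) = 0
g(1) = 1
g(2) = g(1) + g(0) = 1 + 0 = 1

1


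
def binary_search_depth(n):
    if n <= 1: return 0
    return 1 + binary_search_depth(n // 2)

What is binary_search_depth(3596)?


3596 / 2 = 1798
1798 / 2 = 899
899 / 2 = 449
449 / 2 = 224
224 / 2 = 112
112 / 2 = 56
56 / 2 = 28
28 / 2 = 14
14 / 2 = 7
7 / 2 = 3
3 / 2 = 1
Reached 1 after 11 halvings

11


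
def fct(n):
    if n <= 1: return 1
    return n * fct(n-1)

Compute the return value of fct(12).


fct(12)
= 12 * fct(11)
= 12 * 11 * fct(10)
= 12 * 11 * 10 * fct(9)
= 12 * 11 * 10 * 9 * fct(8)
= 12 * 11 * 10 * 9 * 8 * fct(7)
= 12 * 11 * 10 * 9 * 8 * 7 * fct(6)
= 12 * 11 * 10 * 9 * 8 * 7 * 6 * fct(5)
= 12 * 11 * 10 * 9 * 8 * 7 * 6 * 5 * fct(4)
= 12 * 11 * 10 * 9 * 8 * 7 * 6 * 5 * 4 * fct(3)
= 12 * 11 * 10 * 9 * 8 * 7 * 6 * 5 * 4 * 3 * fct(2)
= 12 * 11 * 10 * 9 * 8 * 7 * 6 * 5 * 4 * 3 * 2 * fct(1)
= 12 * 11 * 10 * 9 * 8 * 7 * 6 * 5 * 4 * 3 * 2 * 1
= 479001600

479001600


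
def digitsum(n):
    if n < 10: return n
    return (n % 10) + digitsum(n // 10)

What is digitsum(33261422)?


digitsum(33261422) = 2 + digitsum(3326142)
digitsum(3326142) = 2 + digitsum(332614)
digitsum(332614) = 4 + digitsum(33261)
digitsum(33261) = 1 + digitsum(3326)
digitsum(3326) = 6 + digitsum(332)
digitsum(332) = 2 + digitsum(33)
digitsum(33) = 3 + digitsum(3)
digitsum(3) = 3  (base case)
Total: 2 + 2 + 4 + 1 + 6 + 2 + 3 + 3 = 23

23


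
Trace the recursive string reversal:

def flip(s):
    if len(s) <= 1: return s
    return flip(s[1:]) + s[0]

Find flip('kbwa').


flip('kbwa') = flip('bwa') + 'k'
flip('bwa') = flip('wa') + 'b'
flip('wa') = flip('a') + 'w'
flip('a') = 'a'  (base case)
Concatenating: 'a' + 'w' + 'b' + 'k' = 'awbk'

awbk


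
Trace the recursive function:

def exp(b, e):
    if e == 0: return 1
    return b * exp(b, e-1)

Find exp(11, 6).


exp(11, 6)
= 11 * exp(11, 5)
= 11 * 11 * exp(11, 4)
= 11 * 11 * 11 * exp(11, 3)
= 11 * 11 * 11 * 11 * exp(11, 2)
= 11 * 11 * 11 * 11 * 11 * exp(11, 1)
= 11 * 11 * 11 * 11 * 11 * 11 * exp(11, 0)
= 11 * 11 * 11 * 11 * 11 * 11 * 1
= 1771561

1771561


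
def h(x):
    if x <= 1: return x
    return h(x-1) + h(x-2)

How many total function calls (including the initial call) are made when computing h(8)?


Let C(n) = total calls for h(n)
C(0) = 1, C(1) = 1
C(2) = 1 + C(1) + C(0) = 1 + 1 + 1 = 3
C(3) = 1 + C(2) + C(1) = 1 + 3 + 1 = 5
C(4) = 1 + C(3) + C(2) = 1 + 5 + 3 = 9
C(5) = 1 + C(4) + C(3) = 1 + 9 + 5 = 15
C(6) = 1 + C(5) + C(4) = 1 + 15 + 9 = 25
C(7) = 1 + C(6) + C(5) = 1 + 25 + 15 = 41
C(8) = 1 + C(7) + C(6) = 1 + 41 + 25 = 67

67


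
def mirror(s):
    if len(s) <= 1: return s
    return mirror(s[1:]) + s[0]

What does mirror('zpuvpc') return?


mirror('zpuvpc') = mirror('puvpc') + 'z'
mirror('puvpc') = mirror('uvpc') + 'p'
mirror('uvpc') = mirror('vpc') + 'u'
mirror('vpc') = mirror('pc') + 'v'
mirror('pc') = mirror('c') + 'p'
mirror('c') = 'c'  (base case)
Concatenating: 'c' + 'p' + 'v' + 'u' + 'p' + 'z' = 'cpvupz'

cpvupz


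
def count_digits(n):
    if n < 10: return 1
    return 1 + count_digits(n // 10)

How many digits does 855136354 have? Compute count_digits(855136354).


count_digits(855136354) = 1 + count_digits(85513635)
count_digits(85513635) = 1 + count_digits(8551363)
count_digits(8551363) = 1 + count_digits(855136)
count_digits(855136) = 1 + count_digits(85513)
count_digits(85513) = 1 + count_digits(8551)
count_digits(8551) = 1 + count_digits(855)
count_digits(855) = 1 + count_digits(85)
count_digits(85) = 1 + count_digits(8)
count_digits(8) = 1  (base case: 8 < 10)
Unwinding: 1 + 1 + 1 + 1 + 1 + 1 + 1 + 1 + 1 = 9

9


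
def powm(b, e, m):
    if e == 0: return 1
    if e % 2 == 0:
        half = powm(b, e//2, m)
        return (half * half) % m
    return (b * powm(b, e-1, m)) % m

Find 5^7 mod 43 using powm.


powm(5, 7, 43): e is odd, compute powm(5, 6, 43)
  powm(5, 6, 43): e is even, compute powm(5, 3, 43)
    powm(5, 3, 43): e is odd, compute powm(5, 2, 43)
      powm(5, 2, 43): e is even, compute powm(5, 1, 43)
        powm(5, 1, 43): e is odd, compute powm(5, 0, 43)
          powm(5, 0, 43) = 1
        (5 * 1) % 43 = 5
      half=5, (5*5) % 43 = 25
    (5 * 25) % 43 = 39
  half=39, (39*39) % 43 = 16
(5 * 16) % 43 = 37

37


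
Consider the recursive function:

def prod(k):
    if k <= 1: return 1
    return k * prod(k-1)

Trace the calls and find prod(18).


prod(18)
= 18 * prod(17)
= 18 * 17 * prod(16)
= 18 * 17 * 16 * prod(15)
= 18 * 17 * 16 * 15 * prod(14)
= 18 * 17 * 16 * 15 * 14 * prod(13)
= 18 * 17 * 16 * 15 * 14 * 13 * prod(12)
= 18 * 17 * 16 * 15 * 14 * 13 * 12 * prod(11)
= 18 * 17 * 16 * 15 * 14 * 13 * 12 * 11 * prod(10)
= 18 * 17 * 16 * 15 * 14 * 13 * 12 * 11 * 10 * prod(9)
= 18 * 17 * 16 * 15 * 14 * 13 * 12 * 11 * 10 * 9 * prod(8)
= 18 * 17 * 16 * 15 * 14 * 13 * 12 * 11 * 10 * 9 * 8 * prod(7)
= 18 * 17 * 16 * 15 * 14 * 13 * 12 * 11 * 10 * 9 * 8 * 7 * prod(6)
= 18 * 17 * 16 * 15 * 14 * 13 * 12 * 11 * 10 * 9 * 8 * 7 * 6 * prod(5)
= 18 * 17 * 16 * 15 * 14 * 13 * 12 * 11 * 10 * 9 * 8 * 7 * 6 * 5 * prod(4)
= 18 * 17 * 16 * 15 * 14 * 13 * 12 * 11 * 10 * 9 * 8 * 7 * 6 * 5 * 4 * prod(3)
= 18 * 17 * 16 * 15 * 14 * 13 * 12 * 11 * 10 * 9 * 8 * 7 * 6 * 5 * 4 * 3 * prod(2)
= 18 * 17 * 16 * 15 * 14 * 13 * 12 * 11 * 10 * 9 * 8 * 7 * 6 * 5 * 4 * 3 * 2 * prod(1)
= 18 * 17 * 16 * 15 * 14 * 13 * 12 * 11 * 10 * 9 * 8 * 7 * 6 * 5 * 4 * 3 * 2 * 1
= 6402373705728000

6402373705728000


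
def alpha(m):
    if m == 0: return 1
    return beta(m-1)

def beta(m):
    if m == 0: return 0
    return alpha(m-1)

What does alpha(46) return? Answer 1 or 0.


alpha(46) = beta(45)
beta(45) = alpha(44)
alpha(44) = beta(43)
beta(43) = alpha(42)
alpha(42) = beta(41)
beta(41) = alpha(40)
alpha(40) = beta(39)
beta(39) = alpha(38)
alpha(38) = beta(37)
beta(37) = alpha(36)
alpha(36) = beta(35)
beta(35) = alpha(34)
alpha(34) = beta(33)
beta(33) = alpha(32)
alpha(32) = beta(31)
beta(31) = alpha(30)
alpha(30) = beta(29)
beta(29) = alpha(28)
alpha(28) = beta(27)
beta(27) = alpha(26)
alpha(26) = beta(25)
beta(25) = alpha(24)
alpha(24) = beta(23)
beta(23) = alpha(22)
alpha(22) = beta(21)
beta(21) = alpha(20)
alpha(20) = beta(19)
beta(19) = alpha(18)
alpha(18) = beta(17)
beta(17) = alpha(16)
alpha(16) = beta(15)
beta(15) = alpha(14)
alpha(14) = beta(13)
beta(13) = alpha(12)
alpha(12) = beta(11)
beta(11) = alpha(10)
alpha(10) = beta(9)
beta(9) = alpha(8)
alpha(8) = beta(7)
beta(7) = alpha(6)
alpha(6) = beta(5)
beta(5) = alpha(4)
alpha(4) = beta(3)
beta(3) = alpha(2)
alpha(2) = beta(1)
beta(1) = alpha(0)
alpha(0) = 1  (base case)
Result: 1

1


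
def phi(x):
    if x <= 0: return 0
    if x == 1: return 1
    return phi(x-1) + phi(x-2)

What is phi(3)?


Computing phi(3) bottom-up:
phi(0) = 0
phi(1) = 1
phi(2) = phi(1) + phi(0) = 1 + 0 = 1
phi(3) = phi(2) + phi(1) = 1 + 1 = 2

2


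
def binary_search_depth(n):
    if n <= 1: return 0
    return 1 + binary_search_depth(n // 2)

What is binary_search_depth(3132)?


3132 / 2 = 1566
1566 / 2 = 783
783 / 2 = 391
391 / 2 = 195
195 / 2 = 97
97 / 2 = 48
48 / 2 = 24
24 / 2 = 12
12 / 2 = 6
6 / 2 = 3
3 / 2 = 1
Reached 1 after 11 halvings

11


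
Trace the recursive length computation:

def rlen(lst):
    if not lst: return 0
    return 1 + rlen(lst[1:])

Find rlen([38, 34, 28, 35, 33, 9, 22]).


rlen([38, 34, 28, 35, 33, 9, 22]) = 1 + rlen([34, 28, 35, 33, 9, 22])
rlen([34, 28, 35, 33, 9, 22]) = 1 + rlen([28, 35, 33, 9, 22])
rlen([28, 35, 33, 9, 22]) = 1 + rlen([35, 33, 9, 22])
rlen([35, 33, 9, 22]) = 1 + rlen([33, 9, 22])
rlen([33, 9, 22]) = 1 + rlen([9, 22])
rlen([9, 22]) = 1 + rlen([22])
rlen([22]) = 1 + rlen([])
rlen([]) = 0  (base case)
Unwinding: 1 + 1 + 1 + 1 + 1 + 1 + 1 + 0 = 7

7


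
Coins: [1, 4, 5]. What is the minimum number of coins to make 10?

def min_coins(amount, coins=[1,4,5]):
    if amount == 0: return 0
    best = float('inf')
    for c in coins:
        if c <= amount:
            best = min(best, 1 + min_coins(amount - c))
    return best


Building up with DP:
min_coins(0) = 0
min_coins(1) = min(1+min_coins(0)=1+0=1) = 1
min_coins(2) = min(1+min_coins(1)=1+1=2) = 2
min_coins(3) = min(1+min_coins(2)=1+2=3) = 3
min_coins(4) = min(1+min_coins(3)=1+3=4, 1+min_coins(0)=1+0=1) = 1
min_coins(5) = min(1+min_coins(4)=1+1=2, 1+min_coins(1)=1+1=2, 1+min_coins(0)=1+0=1) = 1
min_coins(6) = min(1+min_coins(5)=1+1=2, 1+min_coins(2)=1+2=3, 1+min_coins(1)=1+1=2) = 2
min_coins(7) = min(1+min_coins(6)=1+2=3, 1+min_coins(3)=1+3=4, 1+min_coins(2)=1+2=3) = 3
min_coins(8) = min(1+min_coins(7)=1+3=4, 1+min_coins(4)=1+1=2, 1+min_coins(3)=1+3=4) = 2
min_coins(9) = min(1+min_coins(8)=1+2=3, 1+min_coins(5)=1+1=2, 1+min_coins(4)=1+1=2) = 2
min_coins(10) = min(1+min_coins(9)=1+2=3, 1+min_coins(6)=1+2=3, 1+min_coins(5)=1+1=2) = 2

2


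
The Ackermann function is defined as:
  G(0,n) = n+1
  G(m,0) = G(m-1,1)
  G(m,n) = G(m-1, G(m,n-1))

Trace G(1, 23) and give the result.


G(1, 23) = G(0, G(1, 22))
  G(1, 22) = G(0, G(1, 21))
    G(1, 21) = G(0, G(1, 20))
      G(1, 20) = G(0, G(1, 19))
        G(1, 19) = G(0, G(1, 18))
          G(1, 18) = G(0, G(1, 17))
          G(1, 17) = G(0, G(1, 16))
          G(1, 16) = G(0, G(1, 15))
          G(1, 15) = G(0, G(1, 14))
          G(1, 14) = G(0, G(1, 13))
          G(1, 13) = G(0, G(1, 12))
          G(1, 12) = G(0, G(1, 11))
          G(1, 11) = G(0, G(1, 10))
          G(1, 10) = G(0, G(1, 9))
          G(1, 9) = G(0, G(1, 8))
          G(1, 8) = G(0, G(1, 7))
          G(1, 7) = G(0, G(1, 6))
          G(1, 6) = G(0, G(1, 5))
          G(1, 5) = G(0, G(1, 4))
          G(1, 4) = G(0, G(1, 3))
          G(1, 3) = G(0, G(1, 2))
          G(1, 2) = G(0, G(1, 1))
          G(1, 1) = G(0, G(1, 0))
          G(1, 0) = G(0, 1)
          G(0, 1) = 2
... (trace truncated)
Result: G(1, 23) = 25

25


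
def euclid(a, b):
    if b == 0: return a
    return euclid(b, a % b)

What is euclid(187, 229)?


euclid(187, 229) = euclid(229, 187)
euclid(229, 187) = euclid(187, 42)
euclid(187, 42) = euclid(42, 19)
euclid(42, 19) = euclid(19, 4)
euclid(19, 4) = euclid(4, 3)
euclid(4, 3) = euclid(3, 1)
euclid(3, 1) = euclid(1, 0)
euclid(1, 0) = 1  (base case)

1


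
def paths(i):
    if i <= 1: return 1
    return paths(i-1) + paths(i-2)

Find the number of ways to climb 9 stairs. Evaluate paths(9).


Building up from base cases:
paths(0) = 1
paths(1) = 1
paths(2) = paths(1) + paths(0) = 1 + 1 = 2
paths(3) = paths(2) + paths(1) = 2 + 1 = 3
paths(4) = paths(3) + paths(2) = 3 + 2 = 5
paths(5) = paths(4) + paths(3) = 5 + 3 = 8
paths(6) = paths(5) + paths(4) = 8 + 5 = 13
paths(7) = paths(6) + paths(5) = 13 + 8 = 21
paths(8) = paths(7) + paths(6) = 21 + 13 = 34
paths(9) = paths(8) + paths(7) = 34 + 21 = 55

55


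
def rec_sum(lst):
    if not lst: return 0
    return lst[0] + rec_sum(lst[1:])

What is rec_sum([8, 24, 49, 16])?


rec_sum([8, 24, 49, 16]) = 8 + rec_sum([24, 49, 16])
rec_sum([24, 49, 16]) = 24 + rec_sum([49, 16])
rec_sum([49, 16]) = 49 + rec_sum([16])
rec_sum([16]) = 16 + rec_sum([])
rec_sum([]) = 0  (base case)
Total: 8 + 24 + 49 + 16 + 0 = 97

97


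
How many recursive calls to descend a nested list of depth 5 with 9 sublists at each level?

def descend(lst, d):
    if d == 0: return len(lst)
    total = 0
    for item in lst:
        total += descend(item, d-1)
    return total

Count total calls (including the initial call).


At depth 0 (root): 1 call
At depth 1: each of 1 parents calls descend on 9 children = 9 calls
At depth 2: each of 9 parents calls descend on 9 children = 81 calls
At depth 3: each of 81 parents calls descend on 9 children = 729 calls
At depth 4: each of 729 parents calls descend on 9 children = 6561 calls
At depth 5: each of 6561 parents calls descend on 9 children = 59049 calls
Total: 1 + 9 + 81 + 729 + 6561 + 59049 = 66430

66430


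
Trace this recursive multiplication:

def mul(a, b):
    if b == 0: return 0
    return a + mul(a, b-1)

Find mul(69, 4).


mul(69, 4) = 69 + mul(69, 3)
mul(69, 3) = 69 + mul(69, 2)
mul(69, 2) = 69 + mul(69, 1)
mul(69, 1) = 69 + mul(69, 0)
mul(69, 0) = 0  (base case)
Total: 69 + 69 + 69 + 69 + 0 = 276

276


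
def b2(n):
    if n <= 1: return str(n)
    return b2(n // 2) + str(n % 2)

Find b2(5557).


b2(5557) = b2(2778) + '1'
b2(2778) = b2(1389) + '0'
b2(1389) = b2(694) + '1'
b2(694) = b2(347) + '0'
b2(347) = b2(173) + '1'
b2(173) = b2(86) + '1'
b2(86) = b2(43) + '0'
b2(43) = b2(21) + '1'
b2(21) = b2(10) + '1'
b2(10) = b2(5) + '0'
b2(5) = b2(2) + '1'
b2(2) = b2(1) + '0'
b2(1) = '1'  (base case)
Concatenating: '1' + '0' + '1' + '0' + '1' + '1' + '0' + '1' + '1' + '0' + '1' + '0' + '1' = '1010110110101'

1010110110101


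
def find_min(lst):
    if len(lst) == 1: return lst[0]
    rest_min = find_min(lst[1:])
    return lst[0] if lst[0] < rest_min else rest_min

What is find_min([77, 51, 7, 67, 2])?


find_min([77, 51, 7, 67, 2]): compare 77 with find_min([51, 7, 67, 2])
find_min([51, 7, 67, 2]): compare 51 with find_min([7, 67, 2])
find_min([7, 67, 2]): compare 7 with find_min([67, 2])
find_min([67, 2]): compare 67 with find_min([2])
find_min([2]) = 2  (base case)
Compare 67 with 2 -> 2
Compare 7 with 2 -> 2
Compare 51 with 2 -> 2
Compare 77 with 2 -> 2

2


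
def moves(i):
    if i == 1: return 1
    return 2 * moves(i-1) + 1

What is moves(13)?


moves(13) = 2 * moves(12) + 1
moves(12) = 2 * moves(11) + 1
moves(11) = 2 * moves(10) + 1
moves(10) = 2 * moves(9) + 1
moves(9) = 2 * moves(8) + 1
moves(8) = 2 * moves(7) + 1
moves(7) = 2 * moves(6) + 1
moves(6) = 2 * moves(5) + 1
moves(5) = 2 * moves(4) + 1
moves(4) = 2 * moves(3) + 1
moves(3) = 2 * moves(2) + 1
moves(2) = 2 * moves(1) + 1
moves(1) = 1  (base case)
moves(2) = 2 * 1 + 1 = 3
moves(3) = 2 * 3 + 1 = 7
moves(4) = 2 * 7 + 1 = 15
moves(5) = 2 * 15 + 1 = 31
moves(6) = 2 * 31 + 1 = 63
moves(7) = 2 * 63 + 1 = 127
moves(8) = 2 * 127 + 1 = 255
moves(9) = 2 * 255 + 1 = 511
moves(10) = 2 * 511 + 1 = 1023
moves(11) = 2 * 1023 + 1 = 2047
moves(12) = 2 * 2047 + 1 = 4095
moves(13) = 2 * 4095 + 1 = 8191

8191


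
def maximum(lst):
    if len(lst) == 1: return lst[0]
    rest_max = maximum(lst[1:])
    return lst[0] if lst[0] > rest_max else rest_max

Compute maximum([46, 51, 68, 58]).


maximum([46, 51, 68, 58]): compare 46 with maximum([51, 68, 58])
maximum([51, 68, 58]): compare 51 with maximum([68, 58])
maximum([68, 58]): compare 68 with maximum([58])
maximum([58]) = 58  (base case)
Compare 68 with 58 -> 68
Compare 51 with 68 -> 68
Compare 46 with 68 -> 68

68


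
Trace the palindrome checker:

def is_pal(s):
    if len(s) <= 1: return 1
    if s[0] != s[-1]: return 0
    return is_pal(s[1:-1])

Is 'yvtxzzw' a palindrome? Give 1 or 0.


is_pal('yvtxzzw'): s[0]='y' != s[-1]='w' -> return 0
Result: 0 (not a palindrome)

0


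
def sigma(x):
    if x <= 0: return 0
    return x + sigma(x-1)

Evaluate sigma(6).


sigma(6)
= 6 + 5 + 4 + 3 + 2 + 1 + sigma(0)
= 6 + 5 + 4 + 3 + 2 + 1 + 0
= 21

21


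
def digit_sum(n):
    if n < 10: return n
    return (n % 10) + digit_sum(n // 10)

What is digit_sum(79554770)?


digit_sum(79554770) = 0 + digit_sum(7955477)
digit_sum(7955477) = 7 + digit_sum(795547)
digit_sum(795547) = 7 + digit_sum(79554)
digit_sum(79554) = 4 + digit_sum(7955)
digit_sum(7955) = 5 + digit_sum(795)
digit_sum(795) = 5 + digit_sum(79)
digit_sum(79) = 9 + digit_sum(7)
digit_sum(7) = 7  (base case)
Total: 0 + 7 + 7 + 4 + 5 + 5 + 9 + 7 = 44

44
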